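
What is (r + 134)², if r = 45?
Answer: 32041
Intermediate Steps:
(r + 134)² = (45 + 134)² = 179² = 32041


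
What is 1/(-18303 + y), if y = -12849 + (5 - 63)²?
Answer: -1/27788 ≈ -3.5987e-5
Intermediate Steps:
y = -9485 (y = -12849 + (-58)² = -12849 + 3364 = -9485)
1/(-18303 + y) = 1/(-18303 - 9485) = 1/(-27788) = -1/27788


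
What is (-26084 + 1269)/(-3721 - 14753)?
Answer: 24815/18474 ≈ 1.3432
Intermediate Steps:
(-26084 + 1269)/(-3721 - 14753) = -24815/(-18474) = -24815*(-1/18474) = 24815/18474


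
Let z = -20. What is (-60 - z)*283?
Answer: -11320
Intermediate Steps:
(-60 - z)*283 = (-60 - 1*(-20))*283 = (-60 + 20)*283 = -40*283 = -11320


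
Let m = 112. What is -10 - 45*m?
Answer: -5050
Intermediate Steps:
-10 - 45*m = -10 - 45*112 = -10 - 5040 = -5050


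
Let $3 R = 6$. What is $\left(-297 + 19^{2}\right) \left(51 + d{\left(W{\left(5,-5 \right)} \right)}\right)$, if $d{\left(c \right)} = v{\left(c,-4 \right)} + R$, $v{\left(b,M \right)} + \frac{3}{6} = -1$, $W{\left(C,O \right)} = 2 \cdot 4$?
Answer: $3296$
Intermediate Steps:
$W{\left(C,O \right)} = 8$
$v{\left(b,M \right)} = - \frac{3}{2}$ ($v{\left(b,M \right)} = - \frac{1}{2} - 1 = - \frac{3}{2}$)
$R = 2$ ($R = \frac{1}{3} \cdot 6 = 2$)
$d{\left(c \right)} = \frac{1}{2}$ ($d{\left(c \right)} = - \frac{3}{2} + 2 = \frac{1}{2}$)
$\left(-297 + 19^{2}\right) \left(51 + d{\left(W{\left(5,-5 \right)} \right)}\right) = \left(-297 + 19^{2}\right) \left(51 + \frac{1}{2}\right) = \left(-297 + 361\right) \frac{103}{2} = 64 \cdot \frac{103}{2} = 3296$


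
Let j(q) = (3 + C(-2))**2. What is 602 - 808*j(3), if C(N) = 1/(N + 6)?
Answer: -15865/2 ≈ -7932.5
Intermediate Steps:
C(N) = 1/(6 + N)
j(q) = 169/16 (j(q) = (3 + 1/(6 - 2))**2 = (3 + 1/4)**2 = (13/4)**2 = 169/16)
602 - 808*j(3) = 602 - 808*169/16 = 602 - 17069/2 = -15865/2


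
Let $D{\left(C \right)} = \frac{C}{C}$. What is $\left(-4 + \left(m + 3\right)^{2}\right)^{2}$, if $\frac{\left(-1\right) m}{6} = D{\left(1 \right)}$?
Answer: $25$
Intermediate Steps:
$D{\left(C \right)} = 1$
$m = -6$ ($m = \left(-6\right) 1 = -6$)
$\left(-4 + \left(m + 3\right)^{2}\right)^{2} = \left(-4 + \left(-6 + 3\right)^{2}\right)^{2} = \left(-4 + \left(-3\right)^{2}\right)^{2} = \left(-4 + 9\right)^{2} = 5^{2} = 25$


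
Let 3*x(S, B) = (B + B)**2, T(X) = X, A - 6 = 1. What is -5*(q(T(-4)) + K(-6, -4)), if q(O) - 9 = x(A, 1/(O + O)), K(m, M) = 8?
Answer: -4085/48 ≈ -85.104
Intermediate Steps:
A = 7 (A = 6 + 1 = 7)
x(S, B) = 4*B**2/3 (x(S, B) = (B + B)**2/3 = (2*B)**2/3 = (4*B**2)/3 = 4*B**2/3)
q(O) = 9 + 1/(3*O**2) (q(O) = 9 + 4*(1/(O + O))**2/3 = 9 + 4*(1/(2*O))**2/3 = 9 + 4*(1/(4*O**2))/3 = 9 + 1/(3*O**2))
-5*(q(T(-4)) + K(-6, -4)) = -5*((9 + (1/3)/(-4)**2) + 8) = -5*((9 + (1/3)*(1/16)) + 8) = -5*((9 + 1/48) + 8) = -5*(433/48 + 8) = -5*817/48 = -4085/48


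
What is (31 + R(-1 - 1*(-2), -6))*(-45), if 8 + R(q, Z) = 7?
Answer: -1350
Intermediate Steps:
R(q, Z) = -1 (R(q, Z) = -8 + 7 = -1)
(31 + R(-1 - 1*(-2), -6))*(-45) = (31 - 1)*(-45) = 30*(-45) = -1350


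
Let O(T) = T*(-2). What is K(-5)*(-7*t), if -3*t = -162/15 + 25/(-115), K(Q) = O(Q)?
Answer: -17738/69 ≈ -257.07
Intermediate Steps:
O(T) = -2*T
K(Q) = -2*Q
t = 1267/345 (t = -(-162/15 + 25/(-115))/3 = -(-162*1/15 + 25*(-1/115))/3 = -(-54/5 - 5/23)/3 = -1/3*(-1267/115) = 1267/345 ≈ 3.6725)
K(-5)*(-7*t) = (-2*(-5))*(-7*1267/345) = 10*(-8869/345) = -17738/69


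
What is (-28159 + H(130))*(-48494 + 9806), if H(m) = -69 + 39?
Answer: 1090576032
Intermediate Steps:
H(m) = -30
(-28159 + H(130))*(-48494 + 9806) = (-28159 - 30)*(-48494 + 9806) = -28189*(-38688) = 1090576032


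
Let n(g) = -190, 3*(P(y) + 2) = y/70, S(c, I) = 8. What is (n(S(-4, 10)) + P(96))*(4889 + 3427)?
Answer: -7964352/5 ≈ -1.5929e+6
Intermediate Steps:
P(y) = -2 + y/210 (P(y) = -2 + (y/70)/3 = -2 + y/210)
(n(S(-4, 10)) + P(96))*(4889 + 3427) = (-190 + (-2 + (1/210)*96))*(4889 + 3427) = (-190 + (-2 + 16/35))*8316 = (-190 - 54/35)*8316 = -6704/35*8316 = -7964352/5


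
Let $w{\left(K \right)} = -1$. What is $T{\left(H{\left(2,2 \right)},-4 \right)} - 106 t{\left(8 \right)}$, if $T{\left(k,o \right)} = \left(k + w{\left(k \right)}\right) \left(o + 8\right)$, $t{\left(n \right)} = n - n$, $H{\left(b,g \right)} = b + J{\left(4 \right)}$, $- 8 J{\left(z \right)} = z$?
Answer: $2$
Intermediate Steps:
$J{\left(z \right)} = - \frac{z}{8}$
$H{\left(b,g \right)} = - \frac{1}{2} + b$ ($H{\left(b,g \right)} = b - \frac{1}{2} = - \frac{1}{2} + b$)
$t{\left(n \right)} = 0$
$T{\left(k,o \right)} = \left(-1 + k\right) \left(8 + o\right)$ ($T{\left(k,o \right)} = \left(k - 1\right) \left(o + 8\right) = \left(-1 + k\right) \left(8 + o\right)$)
$T{\left(H{\left(2,2 \right)},-4 \right)} - 106 t{\left(8 \right)} = \left(-8 - -4 + 8 \left(- \frac{1}{2} + 2\right) + \left(- \frac{1}{2} + 2\right) \left(-4\right)\right) - 0 = \left(-8 + 4 + 8 \cdot \frac{3}{2} + \frac{3}{2} \left(-4\right)\right) + 0 = \left(-8 + 4 + 12 - 6\right) + 0 = 2 + 0 = 2$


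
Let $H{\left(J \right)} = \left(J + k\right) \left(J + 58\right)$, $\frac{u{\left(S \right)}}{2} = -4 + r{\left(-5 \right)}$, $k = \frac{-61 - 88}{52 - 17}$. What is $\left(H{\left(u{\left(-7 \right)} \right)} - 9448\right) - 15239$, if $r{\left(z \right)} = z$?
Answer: $- \frac{179041}{7} \approx -25577.0$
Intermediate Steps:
$k = - \frac{149}{35} \approx -4.2571$
$u{\left(S \right)} = -18$ ($u{\left(S \right)} = 2 \left(-4 - 5\right) = 2 \left(-9\right) = -18$)
$H{\left(J \right)} = \left(58 + J\right) \left(- \frac{149}{35} + J\right)$ ($H{\left(J \right)} = \left(J - \frac{149}{35}\right) \left(J + 58\right) = \left(- \frac{149}{35} + J\right) \left(58 + J\right) = \left(58 + J\right) \left(- \frac{149}{35} + J\right)$)
$\left(H{\left(u{\left(-7 \right)} \right)} - 9448\right) - 15239 = \left(\left(- \frac{8642}{35} + \left(-18\right)^{2} + \frac{1881}{35} \left(-18\right)\right) - 9448\right) - 15239 = \left(\left(- \frac{8642}{35} + 324 - \frac{33858}{35}\right) - 9448\right) - 15239 = \left(- \frac{6232}{7} - 9448\right) - 15239 = - \frac{72368}{7} - 15239 = - \frac{179041}{7}$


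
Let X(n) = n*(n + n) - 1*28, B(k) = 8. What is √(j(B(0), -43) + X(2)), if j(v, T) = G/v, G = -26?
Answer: I*√93/2 ≈ 4.8218*I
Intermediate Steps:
j(v, T) = -26/v
X(n) = -28 + 2*n² (X(n) = n*(2*n) - 28 = 2*n² - 28 = -28 + 2*n²)
√(j(B(0), -43) + X(2)) = √(-26/8 + (-28 + 2*2²)) = √(-26*⅛ + (-28 + 2*4)) = √(-13/4 + (-28 + 8)) = √(-13/4 - 20) = √(-93/4) = I*√93/2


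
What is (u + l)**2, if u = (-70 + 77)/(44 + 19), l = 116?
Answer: 1092025/81 ≈ 13482.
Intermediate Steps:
u = 1/9 (u = 7/63 = 7*(1/63) = 1/9 ≈ 0.11111)
(u + l)**2 = (1/9 + 116)**2 = (1045/9)**2 = 1092025/81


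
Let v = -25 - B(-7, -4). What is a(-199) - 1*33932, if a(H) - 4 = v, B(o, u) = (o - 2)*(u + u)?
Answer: -34025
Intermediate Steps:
B(o, u) = 2*u*(-2 + o) (B(o, u) = (-2 + o)*(2*u) = 2*u*(-2 + o))
v = -97 (v = -25 - 2*(-4)*(-2 - 7) = -25 - 2*(-4)*(-9) = -25 - 1*72 = -25 - 72 = -97)
a(H) = -93 (a(H) = 4 - 97 = -93)
a(-199) - 1*33932 = -93 - 1*33932 = -93 - 33932 = -34025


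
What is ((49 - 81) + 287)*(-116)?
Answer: -29580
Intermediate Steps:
((49 - 81) + 287)*(-116) = (-32 + 287)*(-116) = 255*(-116) = -29580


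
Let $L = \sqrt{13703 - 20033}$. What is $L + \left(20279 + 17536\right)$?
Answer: $37815 + i \sqrt{6330} \approx 37815.0 + 79.561 i$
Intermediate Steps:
$L = i \sqrt{6330}$ ($L = \sqrt{-6330} = i \sqrt{6330} \approx 79.561 i$)
$L + \left(20279 + 17536\right) = i \sqrt{6330} + \left(20279 + 17536\right) = i \sqrt{6330} + 37815 = 37815 + i \sqrt{6330}$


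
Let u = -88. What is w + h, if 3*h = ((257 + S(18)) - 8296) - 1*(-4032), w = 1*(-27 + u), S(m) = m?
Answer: -4334/3 ≈ -1444.7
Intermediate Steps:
w = -115 (w = 1*(-27 - 88) = 1*(-115) = -115)
h = -3989/3 (h = (((257 + 18) - 8296) - 1*(-4032))/3 = ((275 - 8296) + 4032)/3 = (-8021 + 4032)/3 = (⅓)*(-3989) = -3989/3 ≈ -1329.7)
w + h = -115 - 3989/3 = -4334/3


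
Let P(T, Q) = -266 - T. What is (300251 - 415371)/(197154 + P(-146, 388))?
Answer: -57560/98517 ≈ -0.58426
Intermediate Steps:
(300251 - 415371)/(197154 + P(-146, 388)) = (300251 - 415371)/(197154 + (-266 - 1*(-146))) = -115120/(197154 + (-266 + 146)) = -115120/(197154 - 120) = -115120/197034 = -115120*1/197034 = -57560/98517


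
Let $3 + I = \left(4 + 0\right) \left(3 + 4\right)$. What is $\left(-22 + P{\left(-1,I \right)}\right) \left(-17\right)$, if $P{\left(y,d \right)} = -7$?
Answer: $493$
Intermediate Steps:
$I = 25$ ($I = -3 + \left(4 + 0\right) \left(3 + 4\right) = -3 + 4 \cdot 7 = -3 + 28 = 25$)
$\left(-22 + P{\left(-1,I \right)}\right) \left(-17\right) = \left(-22 - 7\right) \left(-17\right) = \left(-29\right) \left(-17\right) = 493$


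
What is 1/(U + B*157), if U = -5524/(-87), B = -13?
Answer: -87/172043 ≈ -0.00050569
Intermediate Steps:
U = 5524/87 (U = -5524*(-1/87) = 5524/87 ≈ 63.494)
1/(U + B*157) = 1/(5524/87 - 13*157) = 1/(5524/87 - 2041) = 1/(-172043/87) = -87/172043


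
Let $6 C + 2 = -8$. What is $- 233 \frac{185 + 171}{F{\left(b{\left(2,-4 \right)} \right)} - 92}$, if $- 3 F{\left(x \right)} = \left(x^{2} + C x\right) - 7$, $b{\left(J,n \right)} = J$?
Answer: $\frac{746532}{809} \approx 922.78$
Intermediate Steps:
$C = - \frac{5}{3}$ ($C = - \frac{1}{3} + \frac{1}{6} \left(-8\right) = - \frac{1}{3} - \frac{4}{3} = - \frac{5}{3} \approx -1.6667$)
$F{\left(x \right)} = \frac{7}{3} - \frac{x^{2}}{3} + \frac{5 x}{9}$ ($F{\left(x \right)} = - \frac{\left(x^{2} - \frac{5 x}{3}\right) - 7}{3} = - \frac{-7 + x^{2} - \frac{5 x}{3}}{3} = \frac{7}{3} - \frac{x^{2}}{3} + \frac{5 x}{9}$)
$- 233 \frac{185 + 171}{F{\left(b{\left(2,-4 \right)} \right)} - 92} = - 233 \frac{185 + 171}{\left(\frac{7}{3} - \frac{2^{2}}{3} + \frac{5}{9} \cdot 2\right) - 92} = - 233 \frac{356}{\left(\frac{7}{3} - \frac{4}{3} + \frac{10}{9}\right) - 92} = - 233 \frac{356}{\frac{19}{9} - 92} = - 233 \frac{356}{- \frac{809}{9}} = - 233 \cdot 356 \left(- \frac{9}{809}\right) = \left(-233\right) \left(- \frac{3204}{809}\right) = \frac{746532}{809}$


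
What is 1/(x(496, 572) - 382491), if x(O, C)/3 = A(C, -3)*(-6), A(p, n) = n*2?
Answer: -1/382383 ≈ -2.6152e-6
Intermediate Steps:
A(p, n) = 2*n
x(O, C) = 108 (x(O, C) = 3*((2*(-3))*(-6)) = 3*(-6*(-6)) = 3*36 = 108)
1/(x(496, 572) - 382491) = 1/(108 - 382491) = 1/(-382383) = -1/382383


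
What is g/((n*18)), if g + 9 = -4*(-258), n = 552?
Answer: 341/3312 ≈ 0.10296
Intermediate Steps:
g = 1023 (g = -9 - 4*(-258) = -9 + 1032 = 1023)
g/((n*18)) = 1023/((552*18)) = 1023/9936 = 1023*(1/9936) = 341/3312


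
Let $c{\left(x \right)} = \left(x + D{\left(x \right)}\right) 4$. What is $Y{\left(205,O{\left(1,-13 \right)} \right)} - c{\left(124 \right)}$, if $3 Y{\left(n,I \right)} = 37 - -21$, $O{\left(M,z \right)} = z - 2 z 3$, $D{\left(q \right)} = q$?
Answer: $- \frac{2918}{3} \approx -972.67$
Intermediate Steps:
$O{\left(M,z \right)} = - 5 z$ ($O{\left(M,z \right)} = z - 6 z = - 5 z$)
$Y{\left(n,I \right)} = \frac{58}{3}$ ($Y{\left(n,I \right)} = \frac{37 - -21}{3} = \frac{37 + 21}{3} = \frac{1}{3} \cdot 58 = \frac{58}{3}$)
$c{\left(x \right)} = 8 x$ ($c{\left(x \right)} = \left(x + x\right) 4 = 2 x 4 = 8 x$)
$Y{\left(205,O{\left(1,-13 \right)} \right)} - c{\left(124 \right)} = \frac{58}{3} - 8 \cdot 124 = \frac{58}{3} - 992 = - \frac{2918}{3}$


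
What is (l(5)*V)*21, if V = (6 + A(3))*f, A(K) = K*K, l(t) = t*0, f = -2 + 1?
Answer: 0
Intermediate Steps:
f = -1
l(t) = 0
A(K) = K²
V = -15 (V = (6 + 3²)*(-1) = (6 + 9)*(-1) = 15*(-1) = -15)
(l(5)*V)*21 = (0*(-15))*21 = 0*21 = 0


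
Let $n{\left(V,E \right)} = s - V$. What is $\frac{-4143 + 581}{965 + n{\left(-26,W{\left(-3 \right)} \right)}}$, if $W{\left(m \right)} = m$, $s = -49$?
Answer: $- \frac{1781}{471} \approx -3.7813$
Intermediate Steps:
$n{\left(V,E \right)} = -49 - V$
$\frac{-4143 + 581}{965 + n{\left(-26,W{\left(-3 \right)} \right)}} = \frac{-4143 + 581}{965 - 23} = - \frac{3562}{965 + \left(-49 + 26\right)} = - \frac{3562}{965 - 23} = - \frac{3562}{942} = \left(-3562\right) \frac{1}{942} = - \frac{1781}{471}$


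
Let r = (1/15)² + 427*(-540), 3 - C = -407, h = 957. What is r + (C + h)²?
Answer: 368574526/225 ≈ 1.6381e+6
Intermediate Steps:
C = 410 (C = 3 - 1*(-407) = 3 + 407 = 410)
r = -51880499/225 (r = (1/15)² - 230580 = 1/225 - 230580 = -51880499/225 ≈ -2.3058e+5)
r + (C + h)² = -51880499/225 + (410 + 957)² = -51880499/225 + 1367² = -51880499/225 + 1868689 = 368574526/225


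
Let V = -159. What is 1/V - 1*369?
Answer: -58672/159 ≈ -369.01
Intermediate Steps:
1/V - 1*369 = 1/(-159) - 1*369 = -1/159 - 369 = -58672/159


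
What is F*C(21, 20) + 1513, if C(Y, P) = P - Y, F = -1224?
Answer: 2737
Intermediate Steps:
F*C(21, 20) + 1513 = -1224*(20 - 1*21) + 1513 = -1224*(20 - 21) + 1513 = -1224*(-1) + 1513 = 1224 + 1513 = 2737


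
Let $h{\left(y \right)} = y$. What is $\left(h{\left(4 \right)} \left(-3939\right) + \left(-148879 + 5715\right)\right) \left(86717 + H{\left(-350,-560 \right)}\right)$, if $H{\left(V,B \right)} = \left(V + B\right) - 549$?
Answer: $-13549201360$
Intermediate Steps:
$H{\left(V,B \right)} = -549 + B + V$ ($H{\left(V,B \right)} = \left(B + V\right) - 549 = -549 + B + V$)
$\left(h{\left(4 \right)} \left(-3939\right) + \left(-148879 + 5715\right)\right) \left(86717 + H{\left(-350,-560 \right)}\right) = \left(4 \left(-3939\right) + \left(-148879 + 5715\right)\right) \left(86717 - 1459\right) = \left(-15756 - 143164\right) \left(86717 - 1459\right) = \left(-158920\right) 85258 = -13549201360$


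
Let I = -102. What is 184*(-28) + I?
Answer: -5254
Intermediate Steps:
184*(-28) + I = 184*(-28) - 102 = -5152 - 102 = -5254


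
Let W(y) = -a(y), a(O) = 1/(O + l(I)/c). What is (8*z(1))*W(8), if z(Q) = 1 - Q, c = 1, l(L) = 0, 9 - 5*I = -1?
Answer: 0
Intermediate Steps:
I = 2 (I = 9/5 - ⅕*(-1) = 9/5 + ⅕ = 2)
a(O) = 1/O (a(O) = 1/(O + 0/1) = 1/(O + 0*1) = 1/(O + 0) = 1/O)
W(y) = -1/y
(8*z(1))*W(8) = (8*(1 - 1*1))*(-1/8) = (8*(1 - 1))*(-1*⅛) = (8*0)*(-⅛) = 0*(-⅛) = 0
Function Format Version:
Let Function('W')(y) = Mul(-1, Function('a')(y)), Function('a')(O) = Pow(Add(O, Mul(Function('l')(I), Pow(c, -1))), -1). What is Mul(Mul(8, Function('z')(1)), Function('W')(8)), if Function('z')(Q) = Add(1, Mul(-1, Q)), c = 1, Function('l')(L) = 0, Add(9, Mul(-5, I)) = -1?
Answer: 0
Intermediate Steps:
I = 2 (I = Add(Rational(9, 5), Mul(Rational(-1, 5), -1)) = Add(Rational(9, 5), Rational(1, 5)) = 2)
Function('a')(O) = Pow(O, -1) (Function('a')(O) = Pow(Add(O, Mul(0, Pow(1, -1))), -1) = Pow(Add(O, Mul(0, 1)), -1) = Pow(Add(O, 0), -1) = Pow(O, -1))
Function('W')(y) = Mul(-1, Pow(y, -1))
Mul(Mul(8, Function('z')(1)), Function('W')(8)) = Mul(Mul(8, Add(1, Mul(-1, 1))), Mul(-1, Pow(8, -1))) = Mul(Mul(8, Add(1, -1)), Mul(-1, Rational(1, 8))) = Mul(Mul(8, 0), Rational(-1, 8)) = Mul(0, Rational(-1, 8)) = 0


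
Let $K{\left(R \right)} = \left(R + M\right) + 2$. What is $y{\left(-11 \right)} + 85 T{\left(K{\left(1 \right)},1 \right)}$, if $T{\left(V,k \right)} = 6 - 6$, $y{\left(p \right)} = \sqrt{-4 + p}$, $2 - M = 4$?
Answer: $i \sqrt{15} \approx 3.873 i$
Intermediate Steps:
$M = -2$ ($M = 2 - 4 = -2$)
$K{\left(R \right)} = R$ ($K{\left(R \right)} = \left(R - 2\right) + 2 = \left(-2 + R\right) + 2 = R$)
$T{\left(V,k \right)} = 0$ ($T{\left(V,k \right)} = 6 - 6 = 0$)
$y{\left(-11 \right)} + 85 T{\left(K{\left(1 \right)},1 \right)} = \sqrt{-4 - 11} + 85 \cdot 0 = \sqrt{-15} + 0 = i \sqrt{15} + 0 = i \sqrt{15}$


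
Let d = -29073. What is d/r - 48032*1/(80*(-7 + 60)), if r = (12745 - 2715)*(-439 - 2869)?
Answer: -19919274827/1758499720 ≈ -11.327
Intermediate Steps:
r = -33179240 (r = 10030*(-3308) = -33179240)
d/r - 48032*1/(80*(-7 + 60)) = -29073/(-33179240) - 48032*1/(80*(-7 + 60)) = -29073*(-1/33179240) - 48032/(53*80) = 29073/33179240 - 48032/4240 = 29073/33179240 - 48032*1/4240 = 29073/33179240 - 3002/265 = -19919274827/1758499720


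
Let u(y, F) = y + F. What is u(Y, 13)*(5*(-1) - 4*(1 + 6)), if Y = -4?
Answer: -297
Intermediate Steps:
u(y, F) = F + y
u(Y, 13)*(5*(-1) - 4*(1 + 6)) = (13 - 4)*(5*(-1) - 4*(1 + 6)) = 9*(-5 - 4*7) = 9*(-5 - 28) = 9*(-33) = -297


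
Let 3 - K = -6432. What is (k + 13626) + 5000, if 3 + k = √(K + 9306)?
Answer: 18623 + 3*√1749 ≈ 18748.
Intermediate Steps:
K = 6435 (K = 3 - 1*(-6432) = 3 + 6432 = 6435)
k = -3 + 3*√1749 (k = -3 + √(6435 + 9306) = -3 + √15741 = -3 + 3*√1749 ≈ 122.46)
(k + 13626) + 5000 = ((-3 + 3*√1749) + 13626) + 5000 = (13623 + 3*√1749) + 5000 = 18623 + 3*√1749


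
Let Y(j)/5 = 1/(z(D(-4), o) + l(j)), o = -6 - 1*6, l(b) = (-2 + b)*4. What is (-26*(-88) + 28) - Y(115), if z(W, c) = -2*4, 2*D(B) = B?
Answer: 1028299/444 ≈ 2316.0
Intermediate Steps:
l(b) = -8 + 4*b
D(B) = B/2
o = -12 (o = -6 - 6 = -12)
z(W, c) = -8
Y(j) = 5/(-16 + 4*j) (Y(j) = 5/(-8 + (-8 + 4*j)) = 5/(-16 + 4*j))
(-26*(-88) + 28) - Y(115) = (-26*(-88) + 28) - 5/(4*(-4 + 115)) = (2288 + 28) - 5/(4*111) = 2316 - 5/(4*111) = 2316 - 1*5/444 = 2316 - 5/444 = 1028299/444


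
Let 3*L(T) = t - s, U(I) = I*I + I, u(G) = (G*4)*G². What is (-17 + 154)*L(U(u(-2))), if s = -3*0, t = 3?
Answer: 137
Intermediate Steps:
u(G) = 4*G³ (u(G) = (4*G)*G² = 4*G³)
s = 0
U(I) = I + I² (U(I) = I² + I = I + I²)
L(T) = 1 (L(T) = (3 - 1*0)/3 = (3 + 0)/3 = (⅓)*3 = 1)
(-17 + 154)*L(U(u(-2))) = (-17 + 154)*1 = 137*1 = 137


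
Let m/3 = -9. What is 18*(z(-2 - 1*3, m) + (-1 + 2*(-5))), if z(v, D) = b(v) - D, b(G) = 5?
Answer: 378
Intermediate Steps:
m = -27 (m = 3*(-9) = -27)
z(v, D) = 5 - D
18*(z(-2 - 1*3, m) + (-1 + 2*(-5))) = 18*((5 - 1*(-27)) + (-1 + 2*(-5))) = 18*((5 + 27) + (-1 - 10)) = 18*(32 - 11) = 18*21 = 378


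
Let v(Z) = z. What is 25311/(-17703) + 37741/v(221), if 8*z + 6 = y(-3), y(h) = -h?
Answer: -593900813/5901 ≈ -1.0064e+5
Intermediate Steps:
z = -3/8 (z = -3/4 + (-1*(-3))/8 = -3/4 + (1/8)*3 = -3/4 + 3/8 = -3/8 ≈ -0.37500)
v(Z) = -3/8
25311/(-17703) + 37741/v(221) = 25311/(-17703) + 37741/(-3/8) = 25311*(-1/17703) + 37741*(-8/3) = -8437/5901 - 301928/3 = -593900813/5901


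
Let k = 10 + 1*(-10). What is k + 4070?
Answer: 4070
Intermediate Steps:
k = 0 (k = 10 - 10 = 0)
k + 4070 = 0 + 4070 = 4070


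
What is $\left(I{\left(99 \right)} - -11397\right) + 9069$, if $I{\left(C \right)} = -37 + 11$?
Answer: $20440$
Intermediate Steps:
$I{\left(C \right)} = -26$
$\left(I{\left(99 \right)} - -11397\right) + 9069 = \left(-26 - -11397\right) + 9069 = \left(-26 + 11397\right) + 9069 = 11371 + 9069 = 20440$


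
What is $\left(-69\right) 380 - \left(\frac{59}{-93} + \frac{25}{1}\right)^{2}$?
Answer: $- \frac{231911536}{8649} \approx -26814.0$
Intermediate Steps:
$\left(-69\right) 380 - \left(\frac{59}{-93} + \frac{25}{1}\right)^{2} = -26220 - \left(59 \left(- \frac{1}{93}\right) + 25 \cdot 1\right)^{2} = -26220 - \left(- \frac{59}{93} + 25\right)^{2} = -26220 - \left(\frac{2266}{93}\right)^{2} = -26220 - \frac{5134756}{8649} = - \frac{231911536}{8649}$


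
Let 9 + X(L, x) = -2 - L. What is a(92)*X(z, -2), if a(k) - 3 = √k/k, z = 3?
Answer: -42 - 7*√23/23 ≈ -43.460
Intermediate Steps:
X(L, x) = -11 - L (X(L, x) = -9 + (-2 - L) = -11 - L)
a(k) = 3 + k^(-½) (a(k) = 3 + √k/k = 3 + k^(-½))
a(92)*X(z, -2) = (3 + 92^(-½))*(-11 - 1*3) = (3 + √23/46)*(-11 - 3) = (3 + √23/46)*(-14) = -42 - 7*√23/23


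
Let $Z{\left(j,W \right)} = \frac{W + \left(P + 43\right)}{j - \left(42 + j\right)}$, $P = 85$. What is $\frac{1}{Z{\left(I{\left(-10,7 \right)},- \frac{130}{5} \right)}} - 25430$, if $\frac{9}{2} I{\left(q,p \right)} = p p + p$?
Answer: $- \frac{432317}{17} \approx -25430.0$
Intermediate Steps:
$I{\left(q,p \right)} = \frac{2 p}{9} + \frac{2 p^{2}}{9}$ ($I{\left(q,p \right)} = \frac{2 \left(p p + p\right)}{9} = \frac{2 \left(p^{2} + p\right)}{9} = \frac{2 \left(p + p^{2}\right)}{9} = \frac{2 p}{9} + \frac{2 p^{2}}{9}$)
$Z{\left(j,W \right)} = - \frac{64}{21} - \frac{W}{42}$ ($Z{\left(j,W \right)} = \frac{W + \left(85 + 43\right)}{j - \left(42 + j\right)} = \frac{W + 128}{-42} = \left(128 + W\right) \left(- \frac{1}{42}\right) = - \frac{64}{21} - \frac{W}{42}$)
$\frac{1}{Z{\left(I{\left(-10,7 \right)},- \frac{130}{5} \right)}} - 25430 = \frac{1}{- \frac{64}{21} - \frac{\left(-130\right) \frac{1}{5}}{42}} - 25430 = \frac{1}{- \frac{64}{21} - - \frac{13}{21}} - 25430 = \frac{1}{- \frac{64}{21} + \frac{13}{21}} - 25430 = \frac{1}{- \frac{17}{7}} - 25430 = - \frac{7}{17} - 25430 = - \frac{432317}{17}$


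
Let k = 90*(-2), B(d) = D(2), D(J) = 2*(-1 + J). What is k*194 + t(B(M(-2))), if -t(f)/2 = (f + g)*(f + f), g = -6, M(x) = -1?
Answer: -34888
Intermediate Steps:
D(J) = -2 + 2*J
B(d) = 2 (B(d) = -2 + 2*2 = -2 + 4 = 2)
t(f) = -4*f*(-6 + f) (t(f) = -2*(f - 6)*(f + f) = -2*(-6 + f)*2*f = -4*f*(-6 + f))
k = -180
k*194 + t(B(M(-2))) = -180*194 + 4*2*(6 - 1*2) = -34920 + 4*2*(6 - 2) = -34920 + 4*2*4 = -34920 + 32 = -34888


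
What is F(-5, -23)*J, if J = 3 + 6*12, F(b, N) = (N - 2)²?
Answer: 46875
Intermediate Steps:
F(b, N) = (-2 + N)²
J = 75 (J = 3 + 72 = 75)
F(-5, -23)*J = (-2 - 23)²*75 = (-25)²*75 = 625*75 = 46875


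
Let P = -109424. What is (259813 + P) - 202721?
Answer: -52332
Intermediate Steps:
(259813 + P) - 202721 = (259813 - 109424) - 202721 = 150389 - 202721 = -52332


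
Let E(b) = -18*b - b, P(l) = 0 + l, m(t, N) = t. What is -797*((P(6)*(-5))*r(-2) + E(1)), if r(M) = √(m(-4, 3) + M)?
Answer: 15143 + 23910*I*√6 ≈ 15143.0 + 58567.0*I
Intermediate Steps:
P(l) = l
r(M) = √(-4 + M)
E(b) = -19*b
-797*((P(6)*(-5))*r(-2) + E(1)) = -797*((6*(-5))*√(-4 - 2) - 19*1) = -797*(-30*I*√6 - 19) = -797*(-19 - 30*I*√6) = 15143 + 23910*I*√6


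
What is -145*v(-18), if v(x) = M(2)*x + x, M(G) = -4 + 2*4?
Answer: 13050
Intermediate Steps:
M(G) = 4 (M(G) = -4 + 8 = 4)
v(x) = 5*x (v(x) = 4*x + x = 5*x)
-145*v(-18) = -725*(-18) = -145*(-90) = 13050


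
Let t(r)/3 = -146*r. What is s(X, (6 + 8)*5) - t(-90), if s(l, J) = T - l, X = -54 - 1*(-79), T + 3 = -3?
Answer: -39451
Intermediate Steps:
T = -6 (T = -3 - 3 = -6)
t(r) = -438*r (t(r) = 3*(-146*r) = -438*r)
X = 25 (X = -54 + 79 = 25)
s(l, J) = -6 - l
s(X, (6 + 8)*5) - t(-90) = (-6 - 1*25) - (-438)*(-90) = (-6 - 25) - 1*39420 = -31 - 39420 = -39451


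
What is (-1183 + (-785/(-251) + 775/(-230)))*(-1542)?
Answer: 10533180723/5773 ≈ 1.8246e+6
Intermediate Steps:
(-1183 + (-785/(-251) + 775/(-230)))*(-1542) = (-1183 + (-785*(-1/251) + 775*(-1/230)))*(-1542) = (-1183 + (785/251 - 155/46))*(-1542) = (-1183 - 2795/11546)*(-1542) = -13661713/11546*(-1542) = 10533180723/5773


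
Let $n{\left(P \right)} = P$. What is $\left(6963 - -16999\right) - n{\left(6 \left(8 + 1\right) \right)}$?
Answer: $23908$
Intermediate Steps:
$\left(6963 - -16999\right) - n{\left(6 \left(8 + 1\right) \right)} = \left(6963 - -16999\right) - 6 \left(8 + 1\right) = \left(6963 + 16999\right) - 6 \cdot 9 = 23962 - 54 = 23908$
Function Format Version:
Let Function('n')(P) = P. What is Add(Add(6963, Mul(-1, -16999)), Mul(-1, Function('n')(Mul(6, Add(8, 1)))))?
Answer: 23908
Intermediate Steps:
Add(Add(6963, Mul(-1, -16999)), Mul(-1, Function('n')(Mul(6, Add(8, 1))))) = Add(Add(6963, Mul(-1, -16999)), Mul(-1, Mul(6, Add(8, 1)))) = Add(Add(6963, 16999), Mul(-1, Mul(6, 9))) = Add(23962, Mul(-1, 54)) = Add(23962, -54) = 23908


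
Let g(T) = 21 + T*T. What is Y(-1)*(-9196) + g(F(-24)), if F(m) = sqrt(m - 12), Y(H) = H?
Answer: 9181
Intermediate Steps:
F(m) = sqrt(-12 + m)
g(T) = 21 + T**2
Y(-1)*(-9196) + g(F(-24)) = -1*(-9196) + (21 + (sqrt(-12 - 24))**2) = 9196 + (21 + (sqrt(-36))**2) = 9196 + (21 + (6*I)**2) = 9196 + (21 - 36) = 9196 - 15 = 9181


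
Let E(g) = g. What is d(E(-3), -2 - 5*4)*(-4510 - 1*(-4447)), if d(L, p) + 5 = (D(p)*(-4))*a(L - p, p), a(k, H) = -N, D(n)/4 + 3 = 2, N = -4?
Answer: -3717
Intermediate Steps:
D(n) = -4 (D(n) = -12 + 4*2 = -12 + 8 = -4)
a(k, H) = 4 (a(k, H) = -1*(-4) = 4)
d(L, p) = 59 (d(L, p) = -5 - 4*(-4)*4 = -5 + 16*4 = -5 + 64 = 59)
d(E(-3), -2 - 5*4)*(-4510 - 1*(-4447)) = 59*(-4510 - 1*(-4447)) = 59*(-4510 + 4447) = 59*(-63) = -3717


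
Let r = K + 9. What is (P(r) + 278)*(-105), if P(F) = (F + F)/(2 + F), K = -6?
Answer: -29316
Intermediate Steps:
r = 3 (r = -6 + 9 = 3)
P(F) = 2*F/(2 + F) (P(F) = (2*F)/(2 + F) = 2*F/(2 + F))
(P(r) + 278)*(-105) = (2*3/(2 + 3) + 278)*(-105) = (2*3/5 + 278)*(-105) = (2*3*(⅕) + 278)*(-105) = (6/5 + 278)*(-105) = (1396/5)*(-105) = -29316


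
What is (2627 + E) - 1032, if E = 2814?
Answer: 4409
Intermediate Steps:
(2627 + E) - 1032 = (2627 + 2814) - 1032 = 5441 - 1032 = 4409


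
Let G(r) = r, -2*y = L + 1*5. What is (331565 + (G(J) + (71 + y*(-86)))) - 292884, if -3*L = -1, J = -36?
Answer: 116836/3 ≈ 38945.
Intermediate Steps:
L = 1/3 (L = -1/3*(-1) = 1/3 ≈ 0.33333)
y = -8/3 (y = -(1/3 + 1*5)/2 = -(1/3 + 5)/2 = -1/2*16/3 = -8/3 ≈ -2.6667)
(331565 + (G(J) + (71 + y*(-86)))) - 292884 = (331565 + (-36 + (71 - 8/3*(-86)))) - 292884 = (331565 + (-36 + (71 + 688/3))) - 292884 = (331565 + (-36 + 901/3)) - 292884 = (331565 + 793/3) - 292884 = 995488/3 - 292884 = 116836/3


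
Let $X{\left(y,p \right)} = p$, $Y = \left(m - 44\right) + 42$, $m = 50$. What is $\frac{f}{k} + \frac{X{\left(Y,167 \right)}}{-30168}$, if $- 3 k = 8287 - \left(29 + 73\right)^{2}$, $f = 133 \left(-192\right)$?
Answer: $- \frac{2311463683}{63865656} \approx -36.193$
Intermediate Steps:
$f = -25536$
$Y = 48$ ($Y = \left(50 - 44\right) + 42 = 6 + 42 = 48$)
$k = \frac{2117}{3}$ ($k = - \frac{8287 - \left(29 + 73\right)^{2}}{3} = - \frac{8287 - 102^{2}}{3} = - \frac{8287 - 10404}{3} = \left(- \frac{1}{3}\right) \left(-2117\right) = \frac{2117}{3} \approx 705.67$)
$\frac{f}{k} + \frac{X{\left(Y,167 \right)}}{-30168} = - \frac{25536}{\frac{2117}{3}} + \frac{167}{-30168} = \left(-25536\right) \frac{3}{2117} + 167 \left(- \frac{1}{30168}\right) = - \frac{76608}{2117} - \frac{167}{30168} = - \frac{2311463683}{63865656}$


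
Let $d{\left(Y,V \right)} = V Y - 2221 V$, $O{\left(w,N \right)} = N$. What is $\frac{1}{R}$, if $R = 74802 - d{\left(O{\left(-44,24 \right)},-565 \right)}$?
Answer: $- \frac{1}{1166503} \approx -8.5726 \cdot 10^{-7}$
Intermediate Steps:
$d{\left(Y,V \right)} = - 2221 V + V Y$
$R = -1166503$ ($R = 74802 - - 565 \left(-2221 + 24\right) = 74802 - \left(-565\right) \left(-2197\right) = 74802 - 1241305 = -1166503$)
$\frac{1}{R} = \frac{1}{-1166503} = - \frac{1}{1166503}$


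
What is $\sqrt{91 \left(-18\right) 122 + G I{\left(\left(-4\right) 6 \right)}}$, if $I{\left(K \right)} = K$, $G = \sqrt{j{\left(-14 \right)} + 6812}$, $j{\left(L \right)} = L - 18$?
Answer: $2 \sqrt{-49959 - 12 \sqrt{1695}} \approx 449.24 i$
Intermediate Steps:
$j{\left(L \right)} = -18 + L$
$G = 2 \sqrt{1695}$ ($G = \sqrt{\left(-18 - 14\right) + 6812} = \sqrt{-32 + 6812} = \sqrt{6780} = 2 \sqrt{1695} \approx 82.341$)
$\sqrt{91 \left(-18\right) 122 + G I{\left(\left(-4\right) 6 \right)}} = \sqrt{91 \left(-18\right) 122 + 2 \sqrt{1695} \left(\left(-4\right) 6\right)} = \sqrt{\left(-1638\right) 122 + 2 \sqrt{1695} \left(-24\right)} = \sqrt{-199836 - 48 \sqrt{1695}}$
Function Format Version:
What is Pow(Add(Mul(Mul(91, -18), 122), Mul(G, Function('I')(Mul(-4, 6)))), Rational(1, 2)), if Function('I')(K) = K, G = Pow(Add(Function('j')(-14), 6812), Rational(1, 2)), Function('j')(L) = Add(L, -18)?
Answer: Mul(2, Pow(Add(-49959, Mul(-12, Pow(1695, Rational(1, 2)))), Rational(1, 2))) ≈ Mul(449.24, I)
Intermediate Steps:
Function('j')(L) = Add(-18, L)
G = Mul(2, Pow(1695, Rational(1, 2))) (G = Pow(Add(Add(-18, -14), 6812), Rational(1, 2)) = Pow(Add(-32, 6812), Rational(1, 2)) = Pow(6780, Rational(1, 2)) = Mul(2, Pow(1695, Rational(1, 2))) ≈ 82.341)
Pow(Add(Mul(Mul(91, -18), 122), Mul(G, Function('I')(Mul(-4, 6)))), Rational(1, 2)) = Pow(Add(Mul(Mul(91, -18), 122), Mul(Mul(2, Pow(1695, Rational(1, 2))), Mul(-4, 6))), Rational(1, 2)) = Pow(Add(Mul(-1638, 122), Mul(Mul(2, Pow(1695, Rational(1, 2))), -24)), Rational(1, 2)) = Pow(Add(-199836, Mul(-48, Pow(1695, Rational(1, 2)))), Rational(1, 2))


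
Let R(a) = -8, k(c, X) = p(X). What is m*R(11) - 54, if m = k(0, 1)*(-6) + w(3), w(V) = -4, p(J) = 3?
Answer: 122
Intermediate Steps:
k(c, X) = 3
m = -22 (m = 3*(-6) - 4 = -18 - 4 = -22)
m*R(11) - 54 = -22*(-8) - 54 = 176 - 54 = 122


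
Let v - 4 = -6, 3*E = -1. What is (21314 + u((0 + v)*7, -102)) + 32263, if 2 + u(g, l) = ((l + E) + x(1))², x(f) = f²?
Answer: 574591/9 ≈ 63843.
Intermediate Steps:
E = -⅓ (E = (⅓)*(-1) = -⅓ ≈ -0.33333)
v = -2 (v = 4 - 6 = -2)
u(g, l) = -2 + (⅔ + l)² (u(g, l) = -2 + ((l - ⅓) + 1²)² = -2 + ((-⅓ + l) + 1)² = -2 + (⅔ + l)²)
(21314 + u((0 + v)*7, -102)) + 32263 = (21314 + (-2 + (2 + 3*(-102))²/9)) + 32263 = (21314 + (-2 + (2 - 306)²/9)) + 32263 = (21314 + (-2 + (⅑)*(-304)²)) + 32263 = (21314 + (-2 + (⅑)*92416)) + 32263 = (21314 + (-2 + 92416/9)) + 32263 = (21314 + 92398/9) + 32263 = 284224/9 + 32263 = 574591/9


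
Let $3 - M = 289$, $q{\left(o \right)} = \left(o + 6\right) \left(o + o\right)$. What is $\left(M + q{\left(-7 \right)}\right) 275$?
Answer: $-74800$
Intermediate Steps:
$q{\left(o \right)} = 2 o \left(6 + o\right)$ ($q{\left(o \right)} = \left(6 + o\right) 2 o = 2 o \left(6 + o\right)$)
$M = -286$ ($M = 3 - 289 = -286$)
$\left(M + q{\left(-7 \right)}\right) 275 = \left(-286 + 2 \left(-7\right) \left(6 - 7\right)\right) 275 = \left(-286 + 2 \left(-7\right) \left(-1\right)\right) 275 = \left(-286 + 14\right) 275 = \left(-272\right) 275 = -74800$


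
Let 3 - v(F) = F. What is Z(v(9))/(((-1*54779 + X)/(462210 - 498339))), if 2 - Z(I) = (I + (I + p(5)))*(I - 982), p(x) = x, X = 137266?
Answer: 249795906/82487 ≈ 3028.3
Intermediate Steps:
v(F) = 3 - F
Z(I) = 2 - (-982 + I)*(5 + 2*I) (Z(I) = 2 - (I + (I + 5))*(I - 982) = 2 - (I + (5 + I))*(-982 + I) = 2 - (5 + 2*I)*(-982 + I) = 2 - (-982 + I)*(5 + 2*I))
Z(v(9))/(((-1*54779 + X)/(462210 - 498339))) = (4912 - 2*(3 - 1*9)² + 1959*(3 - 1*9))/(((-1*54779 + 137266)/(462210 - 498339))) = (4912 - 2*(3 - 9)² + 1959*(3 - 9))/(((-54779 + 137266)/(-36129))) = (4912 - 2*(-6)² + 1959*(-6))/((82487*(-1/36129))) = (4912 - 2*36 - 11754)/(-82487/36129) = (4912 - 72 - 11754)*(-36129/82487) = -6914*(-36129/82487) = 249795906/82487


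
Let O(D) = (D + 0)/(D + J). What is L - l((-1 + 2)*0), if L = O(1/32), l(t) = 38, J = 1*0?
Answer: -37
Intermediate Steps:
J = 0
O(D) = 1 (O(D) = (D + 0)/(D + 0) = D/D = 1)
L = 1
L - l((-1 + 2)*0) = 1 - 1*38 = 1 - 38 = -37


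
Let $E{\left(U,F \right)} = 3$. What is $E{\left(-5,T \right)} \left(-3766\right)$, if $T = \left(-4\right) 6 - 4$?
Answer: $-11298$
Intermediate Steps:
$T = -28$ ($T = -24 - 4 = -28$)
$E{\left(-5,T \right)} \left(-3766\right) = 3 \left(-3766\right) = -11298$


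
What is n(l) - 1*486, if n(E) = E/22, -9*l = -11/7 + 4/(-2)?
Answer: -673571/1386 ≈ -485.98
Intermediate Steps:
l = 25/63 (l = -(-11/7 + 4/(-2))/9 = -(-11*⅐ + 4*(-½))/9 = -(-11/7 - 2)/9 = -⅑*(-25/7) = 25/63 ≈ 0.39683)
n(E) = E/22 (n(E) = E*(1/22) = E/22)
n(l) - 1*486 = (1/22)*(25/63) - 1*486 = 25/1386 - 486 = -673571/1386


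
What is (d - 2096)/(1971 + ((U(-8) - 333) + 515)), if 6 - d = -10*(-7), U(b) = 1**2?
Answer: -360/359 ≈ -1.0028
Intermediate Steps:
U(b) = 1
d = -64 (d = 6 - (-10)*(-7) = 6 - 1*70 = 6 - 70 = -64)
(d - 2096)/(1971 + ((U(-8) - 333) + 515)) = (-64 - 2096)/(1971 + ((1 - 333) + 515)) = -2160/(1971 + (-332 + 515)) = -2160/(1971 + 183) = -2160/2154 = -2160*1/2154 = -360/359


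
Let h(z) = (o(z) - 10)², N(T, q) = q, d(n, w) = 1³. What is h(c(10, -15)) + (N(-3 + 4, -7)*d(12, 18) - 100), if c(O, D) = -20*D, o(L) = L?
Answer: 83993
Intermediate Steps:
d(n, w) = 1
h(z) = (-10 + z)² (h(z) = (z - 10)² = (-10 + z)²)
h(c(10, -15)) + (N(-3 + 4, -7)*d(12, 18) - 100) = (-10 - 20*(-15))² + (-7*1 - 100) = (-10 + 300)² + (-7 - 100) = 290² - 107 = 84100 - 107 = 83993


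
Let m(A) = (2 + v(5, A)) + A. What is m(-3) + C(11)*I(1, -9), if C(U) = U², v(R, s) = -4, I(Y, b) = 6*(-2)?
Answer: -1457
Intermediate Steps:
I(Y, b) = -12
m(A) = -2 + A (m(A) = (2 - 4) + A = -2 + A)
m(-3) + C(11)*I(1, -9) = (-2 - 3) + 11²*(-12) = -5 + 121*(-12) = -5 - 1452 = -1457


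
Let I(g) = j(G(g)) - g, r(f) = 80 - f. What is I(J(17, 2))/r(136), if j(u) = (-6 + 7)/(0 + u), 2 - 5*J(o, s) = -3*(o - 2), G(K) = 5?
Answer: 23/140 ≈ 0.16429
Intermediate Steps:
J(o, s) = -⅘ + 3*o/5 (J(o, s) = ⅖ - (-3)*(o - 2)/5 = ⅖ - (-3)*(-2 + o)/5 = ⅖ - (6 - 3*o)/5 = ⅖ + (-6/5 + 3*o/5) = -⅘ + 3*o/5)
j(u) = 1/u
I(g) = ⅕ - g (I(g) = 1/5 - g = ⅕ - g)
I(J(17, 2))/r(136) = (⅕ - (-⅘ + (⅗)*17))/(80 - 1*136) = (⅕ - (-⅘ + 51/5))/(80 - 136) = (⅕ - 1*47/5)/(-56) = (⅕ - 47/5)*(-1/56) = -46/5*(-1/56) = 23/140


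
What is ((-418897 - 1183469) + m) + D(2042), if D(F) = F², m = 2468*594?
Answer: 4033390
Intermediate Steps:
m = 1465992
((-418897 - 1183469) + m) + D(2042) = ((-418897 - 1183469) + 1465992) + 2042² = (-1602366 + 1465992) + 4169764 = -136374 + 4169764 = 4033390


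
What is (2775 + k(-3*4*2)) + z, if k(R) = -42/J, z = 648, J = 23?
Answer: 78687/23 ≈ 3421.2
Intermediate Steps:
k(R) = -42/23
(2775 + k(-3*4*2)) + z = (2775 - 42/23) + 648 = 63783/23 + 648 = 78687/23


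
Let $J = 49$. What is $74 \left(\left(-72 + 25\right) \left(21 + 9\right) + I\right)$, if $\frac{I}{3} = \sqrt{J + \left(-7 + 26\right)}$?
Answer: $-104340 + 444 \sqrt{17} \approx -1.0251 \cdot 10^{5}$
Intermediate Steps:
$I = 6 \sqrt{17}$ ($I = 3 \sqrt{49 + \left(-7 + 26\right)} = 3 \sqrt{49 + 19} = 3 \sqrt{68} = 3 \cdot 2 \sqrt{17} = 6 \sqrt{17} \approx 24.739$)
$74 \left(\left(-72 + 25\right) \left(21 + 9\right) + I\right) = 74 \left(\left(-72 + 25\right) \left(21 + 9\right) + 6 \sqrt{17}\right) = 74 \left(\left(-47\right) 30 + 6 \sqrt{17}\right) = 74 \left(-1410 + 6 \sqrt{17}\right) = -104340 + 444 \sqrt{17}$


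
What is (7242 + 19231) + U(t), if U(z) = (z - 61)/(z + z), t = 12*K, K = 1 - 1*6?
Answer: 3176881/120 ≈ 26474.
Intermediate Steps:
K = -5 (K = 1 - 6 = -5)
t = -60 (t = 12*(-5) = -60)
U(z) = (-61 + z)/(2*z) (U(z) = (-61 + z)/((2*z)) = (-61 + z)*(1/(2*z)) = (-61 + z)/(2*z))
(7242 + 19231) + U(t) = (7242 + 19231) + (½)*(-61 - 60)/(-60) = 26473 + (½)*(-1/60)*(-121) = 26473 + 121/120 = 3176881/120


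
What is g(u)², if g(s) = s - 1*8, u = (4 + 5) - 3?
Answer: 4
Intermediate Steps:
u = 6 (u = 9 - 3 = 6)
g(s) = -8 + s (g(s) = s - 8 = -8 + s)
g(u)² = (-8 + 6)² = (-2)² = 4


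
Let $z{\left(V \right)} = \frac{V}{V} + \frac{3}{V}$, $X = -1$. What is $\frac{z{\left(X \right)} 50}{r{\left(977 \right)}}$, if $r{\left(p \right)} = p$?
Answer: $- \frac{100}{977} \approx -0.10235$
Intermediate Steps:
$z{\left(V \right)} = 1 + \frac{3}{V}$
$\frac{z{\left(X \right)} 50}{r{\left(977 \right)}} = \frac{\frac{3 - 1}{-1} \cdot 50}{977} = \left(-1\right) 2 \cdot 50 \cdot \frac{1}{977} = \left(-2\right) 50 \cdot \frac{1}{977} = \left(-100\right) \frac{1}{977} = - \frac{100}{977}$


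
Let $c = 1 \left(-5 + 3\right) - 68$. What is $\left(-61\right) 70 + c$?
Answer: $-4340$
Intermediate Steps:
$c = -70$ ($c = 1 \left(-2\right) - 68 = -2 - 68 = -70$)
$\left(-61\right) 70 + c = \left(-61\right) 70 - 70 = -4270 - 70 = -4340$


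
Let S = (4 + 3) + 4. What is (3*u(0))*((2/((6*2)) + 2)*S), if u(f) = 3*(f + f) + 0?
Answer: 0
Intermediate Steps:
S = 11 (S = 7 + 4 = 11)
u(f) = 6*f (u(f) = 3*(2*f) + 0 = 6*f + 0 = 6*f)
(3*u(0))*((2/((6*2)) + 2)*S) = (3*(6*0))*((2/((6*2)) + 2)*11) = (3*0)*((2/12 + 2)*11) = 0*((2*(1/12) + 2)*11) = 0*((⅙ + 2)*11) = 0*((13/6)*11) = 0*(143/6) = 0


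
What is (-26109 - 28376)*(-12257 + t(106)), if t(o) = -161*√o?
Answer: 667822645 + 8772085*√106 ≈ 7.5814e+8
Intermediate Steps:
(-26109 - 28376)*(-12257 + t(106)) = (-26109 - 28376)*(-12257 - 161*√106) = -54485*(-12257 - 161*√106) = 667822645 + 8772085*√106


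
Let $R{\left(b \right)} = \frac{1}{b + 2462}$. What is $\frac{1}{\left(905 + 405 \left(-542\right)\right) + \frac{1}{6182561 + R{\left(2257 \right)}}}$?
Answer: $- \frac{29175505360}{6377911349218081} \approx -4.5745 \cdot 10^{-6}$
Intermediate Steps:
$R{\left(b \right)} = \frac{1}{2462 + b}$
$\frac{1}{\left(905 + 405 \left(-542\right)\right) + \frac{1}{6182561 + R{\left(2257 \right)}}} = \frac{1}{\left(905 + 405 \left(-542\right)\right) + \frac{1}{6182561 + \frac{1}{2462 + 2257}}} = \frac{1}{\left(905 - 219510\right) + \frac{1}{6182561 + \frac{1}{4719}}} = \frac{1}{-218605 + \frac{1}{6182561 + \frac{1}{4719}}} = \frac{1}{-218605 + \frac{1}{\frac{29175505360}{4719}}} = \frac{1}{-218605 + \frac{4719}{29175505360}} = \frac{1}{- \frac{6377911349218081}{29175505360}} = - \frac{29175505360}{6377911349218081}$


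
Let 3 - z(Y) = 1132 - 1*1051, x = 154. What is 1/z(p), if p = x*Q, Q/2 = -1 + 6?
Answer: -1/78 ≈ -0.012821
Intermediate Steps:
Q = 10 (Q = 2*(-1 + 6) = 2*5 = 10)
p = 1540 (p = 154*10 = 1540)
z(Y) = -78 (z(Y) = 3 - (1132 - 1*1051) = 3 - (1132 - 1051) = 3 - 1*81 = 3 - 81 = -78)
1/z(p) = 1/(-78) = -1/78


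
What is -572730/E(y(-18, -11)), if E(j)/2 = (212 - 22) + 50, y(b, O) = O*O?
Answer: -19091/16 ≈ -1193.2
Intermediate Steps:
y(b, O) = O²
E(j) = 480 (E(j) = 2*((212 - 22) + 50) = 2*(190 + 50) = 2*240 = 480)
-572730/E(y(-18, -11)) = -572730/480 = -572730*1/480 = -19091/16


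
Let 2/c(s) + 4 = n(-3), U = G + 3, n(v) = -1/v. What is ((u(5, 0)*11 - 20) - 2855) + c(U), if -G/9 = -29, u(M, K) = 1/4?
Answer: -126403/44 ≈ -2872.8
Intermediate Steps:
u(M, K) = ¼
G = 261 (G = -9*(-29) = 261)
U = 264 (U = 261 + 3 = 264)
c(s) = -6/11 (c(s) = 2/(-4 - 1/(-3)) = 2/(-4 - 1*(-⅓)) = 2/(-4 + ⅓) = 2/(-11/3) = 2*(-3/11) = -6/11)
((u(5, 0)*11 - 20) - 2855) + c(U) = (((¼)*11 - 20) - 2855) - 6/11 = ((11/4 - 20) - 2855) - 6/11 = (-69/4 - 2855) - 6/11 = -11489/4 - 6/11 = -126403/44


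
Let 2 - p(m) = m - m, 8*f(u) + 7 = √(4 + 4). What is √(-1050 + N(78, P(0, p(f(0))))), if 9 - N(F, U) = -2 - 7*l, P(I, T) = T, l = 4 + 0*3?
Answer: I*√1011 ≈ 31.796*I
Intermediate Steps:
l = 4 (l = 4 + 0 = 4)
f(u) = -7/8 + √2/4 (f(u) = -7/8 + √(4 + 4)/8 = -7/8 + √8/8 = -7/8 + (2*√2)/8 = -7/8 + √2/4)
p(m) = 2 (p(m) = 2 - (m - m) = 2 - 1*0 = 2 + 0 = 2)
N(F, U) = 39 (N(F, U) = 9 - (-2 - 7*4) = 9 - (-2 - 28) = 9 - 1*(-30) = 9 + 30 = 39)
√(-1050 + N(78, P(0, p(f(0))))) = √(-1050 + 39) = √(-1011) = I*√1011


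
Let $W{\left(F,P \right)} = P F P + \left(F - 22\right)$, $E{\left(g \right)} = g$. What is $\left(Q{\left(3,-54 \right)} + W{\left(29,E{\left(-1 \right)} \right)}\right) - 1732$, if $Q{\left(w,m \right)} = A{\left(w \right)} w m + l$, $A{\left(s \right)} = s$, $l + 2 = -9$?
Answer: $-2193$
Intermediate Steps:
$l = -11$ ($l = -2 - 9 = -11$)
$W{\left(F,P \right)} = -22 + F + F P^{2}$ ($W{\left(F,P \right)} = F P P + \left(F - 22\right) = F P^{2} + \left(-22 + F\right) = -22 + F + F P^{2}$)
$Q{\left(w,m \right)} = -11 + m w^{2}$ ($Q{\left(w,m \right)} = w w m - 11 = w^{2} m - 11 = m w^{2} - 11 = -11 + m w^{2}$)
$\left(Q{\left(3,-54 \right)} + W{\left(29,E{\left(-1 \right)} \right)}\right) - 1732 = \left(\left(-11 - 54 \cdot 3^{2}\right) + \left(-22 + 29 + 29 \left(-1\right)^{2}\right)\right) - 1732 = \left(\left(-11 - 486\right) + \left(-22 + 29 + 29 \cdot 1\right)\right) - 1732 = \left(\left(-11 - 486\right) + \left(-22 + 29 + 29\right)\right) - 1732 = \left(-497 + 36\right) - 1732 = -461 - 1732 = -2193$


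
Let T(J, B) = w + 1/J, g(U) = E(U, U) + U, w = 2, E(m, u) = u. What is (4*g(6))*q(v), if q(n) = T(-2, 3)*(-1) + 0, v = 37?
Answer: -72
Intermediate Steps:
g(U) = 2*U (g(U) = U + U = 2*U)
T(J, B) = 2 + 1/J
q(n) = -3/2 (q(n) = (2 + 1/(-2))*(-1) + 0 = (2 - ½)*(-1) + 0 = (3/2)*(-1) + 0 = -3/2 + 0 = -3/2)
(4*g(6))*q(v) = (4*(2*6))*(-3/2) = (4*12)*(-3/2) = 48*(-3/2) = -72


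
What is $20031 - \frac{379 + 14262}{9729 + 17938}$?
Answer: $\frac{554183036}{27667} \approx 20030.0$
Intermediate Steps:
$20031 - \frac{379 + 14262}{9729 + 17938} = 20031 - \frac{14641}{27667} = \frac{554183036}{27667}$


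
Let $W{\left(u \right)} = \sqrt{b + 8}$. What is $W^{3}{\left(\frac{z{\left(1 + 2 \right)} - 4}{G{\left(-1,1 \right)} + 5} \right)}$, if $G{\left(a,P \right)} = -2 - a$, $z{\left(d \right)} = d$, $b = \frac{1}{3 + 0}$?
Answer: $\frac{125 \sqrt{3}}{9} \approx 24.056$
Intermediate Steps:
$b = \frac{1}{3} \approx 0.33333$
$W{\left(u \right)} = \frac{5 \sqrt{3}}{3}$ ($W{\left(u \right)} = \sqrt{\frac{1}{3} + 8} = \sqrt{\frac{25}{3}} = \frac{5 \sqrt{3}}{3}$)
$W^{3}{\left(\frac{z{\left(1 + 2 \right)} - 4}{G{\left(-1,1 \right)} + 5} \right)} = \left(\frac{5 \sqrt{3}}{3}\right)^{3} = \frac{125 \sqrt{3}}{9}$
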